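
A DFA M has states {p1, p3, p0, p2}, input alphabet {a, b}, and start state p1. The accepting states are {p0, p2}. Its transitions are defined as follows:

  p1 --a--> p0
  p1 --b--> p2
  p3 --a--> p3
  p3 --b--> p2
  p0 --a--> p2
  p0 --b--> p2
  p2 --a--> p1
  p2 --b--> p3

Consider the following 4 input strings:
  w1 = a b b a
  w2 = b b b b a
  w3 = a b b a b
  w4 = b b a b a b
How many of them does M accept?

2

w1:
  start at p1
  read 'a': p1 → p0
  read 'b': p0 → p2
  read 'b': p2 → p3
  read 'a': p3 → p3
  end p3, rejected
w2:
  start at p1
  read 'b': p1 → p2
  read 'b': p2 → p3
  read 'b': p3 → p2
  read 'b': p2 → p3
  read 'a': p3 → p3
  end p3, rejected
w3:
  start at p1
  read 'a': p1 → p0
  read 'b': p0 → p2
  read 'b': p2 → p3
  read 'a': p3 → p3
  read 'b': p3 → p2
  end p2, accepted
w4:
  start at p1
  read 'b': p1 → p2
  read 'b': p2 → p3
  read 'a': p3 → p3
  read 'b': p3 → p2
  read 'a': p2 → p1
  read 'b': p1 → p2
  end p2, accepted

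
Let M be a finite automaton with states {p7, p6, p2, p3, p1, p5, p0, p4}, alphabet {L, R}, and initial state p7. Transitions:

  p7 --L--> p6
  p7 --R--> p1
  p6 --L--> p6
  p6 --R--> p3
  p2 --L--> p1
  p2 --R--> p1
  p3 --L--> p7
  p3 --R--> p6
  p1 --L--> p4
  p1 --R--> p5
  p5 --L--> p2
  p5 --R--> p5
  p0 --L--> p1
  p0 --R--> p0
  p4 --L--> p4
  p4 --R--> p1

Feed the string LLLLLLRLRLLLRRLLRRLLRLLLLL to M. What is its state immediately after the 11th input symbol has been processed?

p4

Trace: p7 -L-> p6 -L-> p6 -L-> p6 -L-> p6 -L-> p6 -L-> p6 -R-> p3 -L-> p7 -R-> p1 -L-> p4 -L-> p4
After 11 symbols: p4.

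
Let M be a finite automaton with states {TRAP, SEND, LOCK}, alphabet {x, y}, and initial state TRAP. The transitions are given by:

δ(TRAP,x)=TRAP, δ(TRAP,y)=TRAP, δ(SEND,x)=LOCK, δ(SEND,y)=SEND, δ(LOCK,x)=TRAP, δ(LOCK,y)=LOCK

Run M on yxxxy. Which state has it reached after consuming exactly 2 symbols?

TRAP → TRAP → TRAP
After 2 symbols: TRAP.

TRAP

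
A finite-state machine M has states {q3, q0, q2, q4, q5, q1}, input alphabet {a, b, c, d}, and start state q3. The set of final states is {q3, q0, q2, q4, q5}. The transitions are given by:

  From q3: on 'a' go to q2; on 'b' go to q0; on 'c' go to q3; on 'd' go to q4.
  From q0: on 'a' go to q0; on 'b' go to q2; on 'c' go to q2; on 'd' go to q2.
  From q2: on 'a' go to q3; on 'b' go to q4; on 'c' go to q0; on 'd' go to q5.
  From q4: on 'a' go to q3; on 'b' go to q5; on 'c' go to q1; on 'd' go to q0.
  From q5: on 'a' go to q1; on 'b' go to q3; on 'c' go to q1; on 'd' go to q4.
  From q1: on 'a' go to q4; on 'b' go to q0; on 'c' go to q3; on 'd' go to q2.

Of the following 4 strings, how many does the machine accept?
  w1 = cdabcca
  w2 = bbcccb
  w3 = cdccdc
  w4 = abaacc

w1: Trace: q3 -c-> q3 -d-> q4 -a-> q3 -b-> q0 -c-> q2 -c-> q0 -a-> q0  → end q0, accepted
w2: Trace: q3 -b-> q0 -b-> q2 -c-> q0 -c-> q2 -c-> q0 -b-> q2  → end q2, accepted
w3: Trace: q3 -c-> q3 -d-> q4 -c-> q1 -c-> q3 -d-> q4 -c-> q1  → end q1, rejected
w4: Trace: q3 -a-> q2 -b-> q4 -a-> q3 -a-> q2 -c-> q0 -c-> q2  → end q2, accepted

3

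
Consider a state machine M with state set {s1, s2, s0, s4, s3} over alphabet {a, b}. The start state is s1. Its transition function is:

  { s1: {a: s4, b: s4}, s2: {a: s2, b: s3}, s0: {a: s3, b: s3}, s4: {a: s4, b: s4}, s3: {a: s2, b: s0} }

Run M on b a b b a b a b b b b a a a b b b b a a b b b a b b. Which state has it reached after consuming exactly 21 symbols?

s1 → s4 → s4 → s4 → s4 → s4 → s4 → s4 → s4 → s4 → s4 → s4 → s4 → s4 → s4 → s4 → s4 → s4 → s4 → s4 → s4 → s4
After 21 symbols: s4.

s4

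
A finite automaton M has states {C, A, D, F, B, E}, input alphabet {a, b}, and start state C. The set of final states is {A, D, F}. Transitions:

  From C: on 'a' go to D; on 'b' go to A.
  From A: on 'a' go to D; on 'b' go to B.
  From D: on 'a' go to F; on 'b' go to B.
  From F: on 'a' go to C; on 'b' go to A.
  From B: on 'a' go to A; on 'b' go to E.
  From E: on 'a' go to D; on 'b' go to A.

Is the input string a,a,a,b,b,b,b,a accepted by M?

Yes

Trace: C -a-> D -a-> F -a-> C -b-> A -b-> B -b-> E -b-> A -a-> D
End state D is accepting.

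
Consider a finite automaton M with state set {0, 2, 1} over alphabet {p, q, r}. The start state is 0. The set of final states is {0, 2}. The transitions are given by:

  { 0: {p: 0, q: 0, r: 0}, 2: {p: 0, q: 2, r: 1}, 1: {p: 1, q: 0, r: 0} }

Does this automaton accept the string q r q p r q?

Yes

Trace: 0 -q-> 0 -r-> 0 -q-> 0 -p-> 0 -r-> 0 -q-> 0
End state 0 is accepting.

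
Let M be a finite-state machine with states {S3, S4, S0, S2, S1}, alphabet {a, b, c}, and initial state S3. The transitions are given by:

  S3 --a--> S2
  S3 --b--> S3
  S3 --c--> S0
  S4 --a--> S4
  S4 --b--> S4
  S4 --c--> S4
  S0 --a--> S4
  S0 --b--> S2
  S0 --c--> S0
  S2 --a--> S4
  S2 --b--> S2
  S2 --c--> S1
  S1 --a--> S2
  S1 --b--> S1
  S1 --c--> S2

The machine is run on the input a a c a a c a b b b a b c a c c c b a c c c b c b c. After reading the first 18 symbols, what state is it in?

S3 → S2 → S4 → S4 → S4 → S4 → S4 → S4 → S4 → S4 → S4 → S4 → S4 → S4 → S4 → S4 → S4 → S4 → S4
After 18 symbols: S4.

S4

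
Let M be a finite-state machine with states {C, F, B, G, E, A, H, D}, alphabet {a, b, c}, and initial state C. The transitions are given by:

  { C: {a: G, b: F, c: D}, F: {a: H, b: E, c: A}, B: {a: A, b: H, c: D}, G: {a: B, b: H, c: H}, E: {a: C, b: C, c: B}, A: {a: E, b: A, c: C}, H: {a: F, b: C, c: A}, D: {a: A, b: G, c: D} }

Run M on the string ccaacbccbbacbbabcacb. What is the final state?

F

C → D → D → A → E → B → H → A → C → F → E → C → D → G → H → F → E → B → A → C → F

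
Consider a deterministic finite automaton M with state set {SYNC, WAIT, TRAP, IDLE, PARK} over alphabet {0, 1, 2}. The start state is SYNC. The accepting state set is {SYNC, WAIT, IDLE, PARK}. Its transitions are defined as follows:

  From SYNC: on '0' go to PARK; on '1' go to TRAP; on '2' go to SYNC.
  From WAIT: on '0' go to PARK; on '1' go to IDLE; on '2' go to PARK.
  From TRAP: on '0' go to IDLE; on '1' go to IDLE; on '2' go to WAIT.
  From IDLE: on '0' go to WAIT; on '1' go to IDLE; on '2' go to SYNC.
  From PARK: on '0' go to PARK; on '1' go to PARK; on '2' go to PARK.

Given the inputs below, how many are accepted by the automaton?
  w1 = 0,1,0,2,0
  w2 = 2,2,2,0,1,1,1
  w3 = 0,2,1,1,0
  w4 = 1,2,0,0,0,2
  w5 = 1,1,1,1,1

5

w1: Trace: SYNC -0-> PARK -1-> PARK -0-> PARK -2-> PARK -0-> PARK  → end PARK, accepted
w2: Trace: SYNC -2-> SYNC -2-> SYNC -2-> SYNC -0-> PARK -1-> PARK -1-> PARK -1-> PARK  → end PARK, accepted
w3: Trace: SYNC -0-> PARK -2-> PARK -1-> PARK -1-> PARK -0-> PARK  → end PARK, accepted
w4: Trace: SYNC -1-> TRAP -2-> WAIT -0-> PARK -0-> PARK -0-> PARK -2-> PARK  → end PARK, accepted
w5: Trace: SYNC -1-> TRAP -1-> IDLE -1-> IDLE -1-> IDLE -1-> IDLE  → end IDLE, accepted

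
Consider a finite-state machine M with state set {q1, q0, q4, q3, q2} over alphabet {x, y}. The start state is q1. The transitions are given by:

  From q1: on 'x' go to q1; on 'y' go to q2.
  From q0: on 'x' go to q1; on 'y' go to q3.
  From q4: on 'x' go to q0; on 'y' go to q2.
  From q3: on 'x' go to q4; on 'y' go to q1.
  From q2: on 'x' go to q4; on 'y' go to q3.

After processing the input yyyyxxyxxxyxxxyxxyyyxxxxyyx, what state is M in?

q4

Trace: q1 -y-> q2 -y-> q3 -y-> q1 -y-> q2 -x-> q4 -x-> q0 -y-> q3 -x-> q4 -x-> q0 -x-> q1 -y-> q2 -x-> q4 -x-> q0 -x-> q1 -y-> q2 -x-> q4 -x-> q0 -y-> q3 -y-> q1 -y-> q2 -x-> q4 -x-> q0 -x-> q1 -x-> q1 -y-> q2 -y-> q3 -x-> q4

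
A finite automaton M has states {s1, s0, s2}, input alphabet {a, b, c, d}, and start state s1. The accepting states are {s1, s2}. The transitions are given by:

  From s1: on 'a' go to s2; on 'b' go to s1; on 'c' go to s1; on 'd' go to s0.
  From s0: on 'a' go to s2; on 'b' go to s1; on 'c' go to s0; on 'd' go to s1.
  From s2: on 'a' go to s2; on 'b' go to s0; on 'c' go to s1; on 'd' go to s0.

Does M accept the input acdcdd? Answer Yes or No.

No

Trace: s1 -a-> s2 -c-> s1 -d-> s0 -c-> s0 -d-> s1 -d-> s0
End state s0 is not accepting.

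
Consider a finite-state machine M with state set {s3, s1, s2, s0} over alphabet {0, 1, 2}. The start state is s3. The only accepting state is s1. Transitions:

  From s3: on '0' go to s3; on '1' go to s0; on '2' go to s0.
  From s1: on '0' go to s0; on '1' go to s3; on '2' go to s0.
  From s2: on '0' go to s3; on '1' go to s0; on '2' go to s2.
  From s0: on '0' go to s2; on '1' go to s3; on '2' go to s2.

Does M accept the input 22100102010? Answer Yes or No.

No

Trace: s3 -2-> s0 -2-> s2 -1-> s0 -0-> s2 -0-> s3 -1-> s0 -0-> s2 -2-> s2 -0-> s3 -1-> s0 -0-> s2
End state s2 is not accepting.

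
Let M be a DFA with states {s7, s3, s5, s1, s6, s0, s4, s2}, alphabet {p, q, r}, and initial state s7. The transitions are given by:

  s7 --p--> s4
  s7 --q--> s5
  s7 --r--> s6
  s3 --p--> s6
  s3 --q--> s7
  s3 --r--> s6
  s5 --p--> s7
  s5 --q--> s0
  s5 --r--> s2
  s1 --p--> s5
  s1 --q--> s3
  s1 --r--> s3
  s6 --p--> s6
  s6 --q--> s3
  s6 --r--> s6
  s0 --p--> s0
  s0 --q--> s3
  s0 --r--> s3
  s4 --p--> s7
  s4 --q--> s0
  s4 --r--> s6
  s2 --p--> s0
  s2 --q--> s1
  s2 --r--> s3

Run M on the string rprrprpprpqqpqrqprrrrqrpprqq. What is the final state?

start at s7
read 'r': s7 → s6
read 'p': s6 → s6
read 'r': s6 → s6
read 'r': s6 → s6
read 'p': s6 → s6
read 'r': s6 → s6
read 'p': s6 → s6
read 'p': s6 → s6
read 'r': s6 → s6
read 'p': s6 → s6
read 'q': s6 → s3
read 'q': s3 → s7
read 'p': s7 → s4
read 'q': s4 → s0
read 'r': s0 → s3
read 'q': s3 → s7
read 'p': s7 → s4
read 'r': s4 → s6
read 'r': s6 → s6
read 'r': s6 → s6
read 'r': s6 → s6
read 'q': s6 → s3
read 'r': s3 → s6
read 'p': s6 → s6
read 'p': s6 → s6
read 'r': s6 → s6
read 'q': s6 → s3
read 'q': s3 → s7

s7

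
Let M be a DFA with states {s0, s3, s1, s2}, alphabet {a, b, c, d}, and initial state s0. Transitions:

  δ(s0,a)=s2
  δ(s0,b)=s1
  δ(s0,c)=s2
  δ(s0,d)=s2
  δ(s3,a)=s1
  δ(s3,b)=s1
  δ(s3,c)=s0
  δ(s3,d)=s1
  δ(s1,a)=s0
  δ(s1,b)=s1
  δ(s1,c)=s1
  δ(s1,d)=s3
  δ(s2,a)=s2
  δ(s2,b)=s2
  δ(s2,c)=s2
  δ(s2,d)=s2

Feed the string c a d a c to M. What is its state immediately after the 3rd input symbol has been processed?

s0 → s2 → s2 → s2
After 3 symbols: s2.

s2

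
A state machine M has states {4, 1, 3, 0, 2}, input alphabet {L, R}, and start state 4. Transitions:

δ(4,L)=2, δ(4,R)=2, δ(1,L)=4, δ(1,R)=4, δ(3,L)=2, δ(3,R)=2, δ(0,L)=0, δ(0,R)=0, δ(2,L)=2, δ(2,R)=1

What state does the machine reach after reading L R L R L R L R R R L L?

Trace: 4 -L-> 2 -R-> 1 -L-> 4 -R-> 2 -L-> 2 -R-> 1 -L-> 4 -R-> 2 -R-> 1 -R-> 4 -L-> 2 -L-> 2

2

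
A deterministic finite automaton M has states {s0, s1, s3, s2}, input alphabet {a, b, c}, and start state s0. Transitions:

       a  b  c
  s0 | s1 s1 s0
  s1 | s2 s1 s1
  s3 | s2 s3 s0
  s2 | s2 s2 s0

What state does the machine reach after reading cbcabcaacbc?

s1

Trace: s0 -c-> s0 -b-> s1 -c-> s1 -a-> s2 -b-> s2 -c-> s0 -a-> s1 -a-> s2 -c-> s0 -b-> s1 -c-> s1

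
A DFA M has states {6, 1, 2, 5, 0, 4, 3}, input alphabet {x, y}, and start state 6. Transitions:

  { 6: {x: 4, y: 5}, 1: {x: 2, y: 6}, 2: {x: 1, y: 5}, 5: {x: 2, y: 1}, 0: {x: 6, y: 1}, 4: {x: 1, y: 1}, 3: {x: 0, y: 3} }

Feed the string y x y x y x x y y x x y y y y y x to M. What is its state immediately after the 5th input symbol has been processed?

5

Trace: 6 -y-> 5 -x-> 2 -y-> 5 -x-> 2 -y-> 5
After 5 symbols: 5.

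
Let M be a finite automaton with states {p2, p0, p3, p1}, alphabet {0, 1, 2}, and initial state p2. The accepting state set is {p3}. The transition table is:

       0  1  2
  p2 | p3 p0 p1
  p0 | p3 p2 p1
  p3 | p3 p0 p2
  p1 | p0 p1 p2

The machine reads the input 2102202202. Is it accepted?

No

p2 → p1 → p1 → p0 → p1 → p2 → p3 → p2 → p1 → p0 → p1
End state p1 is not accepting.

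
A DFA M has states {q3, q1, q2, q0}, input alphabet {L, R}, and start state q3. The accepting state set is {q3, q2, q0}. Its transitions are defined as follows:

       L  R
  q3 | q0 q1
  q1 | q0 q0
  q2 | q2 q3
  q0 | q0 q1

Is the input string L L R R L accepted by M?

Yes

Trace: q3 -L-> q0 -L-> q0 -R-> q1 -R-> q0 -L-> q0
End state q0 is accepting.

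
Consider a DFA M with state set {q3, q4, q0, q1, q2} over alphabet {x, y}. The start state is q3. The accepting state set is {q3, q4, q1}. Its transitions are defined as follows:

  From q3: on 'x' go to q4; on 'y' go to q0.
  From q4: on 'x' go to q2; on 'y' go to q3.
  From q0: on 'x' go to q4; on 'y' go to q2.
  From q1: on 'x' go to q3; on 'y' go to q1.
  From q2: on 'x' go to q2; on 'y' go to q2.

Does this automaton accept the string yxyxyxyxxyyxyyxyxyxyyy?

No

start at q3
read 'y': q3 → q0
read 'x': q0 → q4
read 'y': q4 → q3
read 'x': q3 → q4
read 'y': q4 → q3
read 'x': q3 → q4
read 'y': q4 → q3
read 'x': q3 → q4
read 'x': q4 → q2
read 'y': q2 → q2
read 'y': q2 → q2
read 'x': q2 → q2
read 'y': q2 → q2
read 'y': q2 → q2
read 'x': q2 → q2
read 'y': q2 → q2
read 'x': q2 → q2
read 'y': q2 → q2
read 'x': q2 → q2
read 'y': q2 → q2
read 'y': q2 → q2
read 'y': q2 → q2
End state q2 is not accepting.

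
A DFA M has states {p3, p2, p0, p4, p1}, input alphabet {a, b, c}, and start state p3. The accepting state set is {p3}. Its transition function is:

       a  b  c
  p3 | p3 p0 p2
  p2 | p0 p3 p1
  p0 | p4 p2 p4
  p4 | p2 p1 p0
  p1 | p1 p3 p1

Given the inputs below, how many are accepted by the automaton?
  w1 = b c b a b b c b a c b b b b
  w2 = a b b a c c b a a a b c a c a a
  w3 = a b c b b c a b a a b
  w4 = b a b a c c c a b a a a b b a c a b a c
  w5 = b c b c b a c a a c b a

w1:
  start at p3
  read 'b': p3 → p0
  read 'c': p0 → p4
  read 'b': p4 → p1
  read 'a': p1 → p1
  read 'b': p1 → p3
  read 'b': p3 → p0
  read 'c': p0 → p4
  read 'b': p4 → p1
  read 'a': p1 → p1
  read 'c': p1 → p1
  read 'b': p1 → p3
  read 'b': p3 → p0
  read 'b': p0 → p2
  read 'b': p2 → p3
  end p3, accepted
w2:
  start at p3
  read 'a': p3 → p3
  read 'b': p3 → p0
  read 'b': p0 → p2
  read 'a': p2 → p0
  read 'c': p0 → p4
  read 'c': p4 → p0
  read 'b': p0 → p2
  read 'a': p2 → p0
  read 'a': p0 → p4
  read 'a': p4 → p2
  read 'b': p2 → p3
  read 'c': p3 → p2
  read 'a': p2 → p0
  read 'c': p0 → p4
  read 'a': p4 → p2
  read 'a': p2 → p0
  end p0, rejected
w3:
  start at p3
  read 'a': p3 → p3
  read 'b': p3 → p0
  read 'c': p0 → p4
  read 'b': p4 → p1
  read 'b': p1 → p3
  read 'c': p3 → p2
  read 'a': p2 → p0
  read 'b': p0 → p2
  read 'a': p2 → p0
  read 'a': p0 → p4
  read 'b': p4 → p1
  end p1, rejected
w4:
  start at p3
  read 'b': p3 → p0
  read 'a': p0 → p4
  read 'b': p4 → p1
  read 'a': p1 → p1
  read 'c': p1 → p1
  read 'c': p1 → p1
  read 'c': p1 → p1
  read 'a': p1 → p1
  read 'b': p1 → p3
  read 'a': p3 → p3
  read 'a': p3 → p3
  read 'a': p3 → p3
  read 'b': p3 → p0
  read 'b': p0 → p2
  read 'a': p2 → p0
  read 'c': p0 → p4
  read 'a': p4 → p2
  read 'b': p2 → p3
  read 'a': p3 → p3
  read 'c': p3 → p2
  end p2, rejected
w5:
  start at p3
  read 'b': p3 → p0
  read 'c': p0 → p4
  read 'b': p4 → p1
  read 'c': p1 → p1
  read 'b': p1 → p3
  read 'a': p3 → p3
  read 'c': p3 → p2
  read 'a': p2 → p0
  read 'a': p0 → p4
  read 'c': p4 → p0
  read 'b': p0 → p2
  read 'a': p2 → p0
  end p0, rejected

1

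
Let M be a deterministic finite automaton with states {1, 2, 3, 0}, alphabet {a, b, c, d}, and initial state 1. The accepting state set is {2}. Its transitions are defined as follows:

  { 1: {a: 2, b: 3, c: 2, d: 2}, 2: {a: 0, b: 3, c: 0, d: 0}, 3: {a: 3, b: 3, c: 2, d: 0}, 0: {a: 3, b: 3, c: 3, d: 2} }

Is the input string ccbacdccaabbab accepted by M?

No

start at 1
read 'c': 1 → 2
read 'c': 2 → 0
read 'b': 0 → 3
read 'a': 3 → 3
read 'c': 3 → 2
read 'd': 2 → 0
read 'c': 0 → 3
read 'c': 3 → 2
read 'a': 2 → 0
read 'a': 0 → 3
read 'b': 3 → 3
read 'b': 3 → 3
read 'a': 3 → 3
read 'b': 3 → 3
End state 3 is not accepting.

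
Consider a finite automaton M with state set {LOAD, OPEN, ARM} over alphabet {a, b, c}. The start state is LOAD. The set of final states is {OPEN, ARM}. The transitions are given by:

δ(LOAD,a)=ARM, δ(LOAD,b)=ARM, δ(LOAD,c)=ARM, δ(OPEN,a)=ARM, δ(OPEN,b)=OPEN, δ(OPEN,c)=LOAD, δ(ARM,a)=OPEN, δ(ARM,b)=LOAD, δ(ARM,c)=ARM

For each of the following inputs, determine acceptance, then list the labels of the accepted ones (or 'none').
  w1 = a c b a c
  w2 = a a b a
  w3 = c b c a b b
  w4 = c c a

w1, w2, w3, w4

w1: Trace: LOAD -a-> ARM -c-> ARM -b-> LOAD -a-> ARM -c-> ARM  → end ARM, accepted
w2: Trace: LOAD -a-> ARM -a-> OPEN -b-> OPEN -a-> ARM  → end ARM, accepted
w3: Trace: LOAD -c-> ARM -b-> LOAD -c-> ARM -a-> OPEN -b-> OPEN -b-> OPEN  → end OPEN, accepted
w4: Trace: LOAD -c-> ARM -c-> ARM -a-> OPEN  → end OPEN, accepted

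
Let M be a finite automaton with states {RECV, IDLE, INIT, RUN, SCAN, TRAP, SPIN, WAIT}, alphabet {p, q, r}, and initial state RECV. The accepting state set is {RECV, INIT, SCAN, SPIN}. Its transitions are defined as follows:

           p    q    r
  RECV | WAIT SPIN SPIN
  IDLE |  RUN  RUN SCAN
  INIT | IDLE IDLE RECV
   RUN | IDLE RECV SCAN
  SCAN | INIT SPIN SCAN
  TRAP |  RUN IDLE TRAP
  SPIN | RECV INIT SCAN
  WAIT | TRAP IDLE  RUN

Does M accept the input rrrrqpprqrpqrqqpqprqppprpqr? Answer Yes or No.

Yes

RECV → SPIN → SCAN → SCAN → SCAN → SPIN → RECV → WAIT → RUN → RECV → SPIN → RECV → SPIN → SCAN → SPIN → INIT → IDLE → RUN → IDLE → SCAN → SPIN → RECV → WAIT → TRAP → TRAP → RUN → RECV → SPIN
End state SPIN is accepting.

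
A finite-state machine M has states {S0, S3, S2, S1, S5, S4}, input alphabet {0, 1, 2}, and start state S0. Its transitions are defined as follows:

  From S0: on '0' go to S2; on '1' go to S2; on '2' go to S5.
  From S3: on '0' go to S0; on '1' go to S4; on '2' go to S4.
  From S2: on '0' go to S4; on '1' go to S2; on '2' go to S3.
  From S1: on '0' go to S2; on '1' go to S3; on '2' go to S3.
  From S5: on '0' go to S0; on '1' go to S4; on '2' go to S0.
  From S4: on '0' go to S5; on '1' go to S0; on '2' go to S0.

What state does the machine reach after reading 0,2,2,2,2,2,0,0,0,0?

S0 → S2 → S3 → S4 → S0 → S5 → S0 → S2 → S4 → S5 → S0

S0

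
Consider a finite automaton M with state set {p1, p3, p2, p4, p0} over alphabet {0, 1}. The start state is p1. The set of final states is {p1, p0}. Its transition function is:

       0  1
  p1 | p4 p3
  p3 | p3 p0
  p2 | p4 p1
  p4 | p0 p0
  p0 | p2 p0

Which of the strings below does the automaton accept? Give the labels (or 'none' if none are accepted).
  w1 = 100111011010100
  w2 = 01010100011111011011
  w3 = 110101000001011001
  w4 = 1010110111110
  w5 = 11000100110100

w1:
  start at p1
  read '1': p1 → p3
  read '0': p3 → p3
  read '0': p3 → p3
  read '1': p3 → p0
  read '1': p0 → p0
  read '1': p0 → p0
  read '0': p0 → p2
  read '1': p2 → p1
  read '1': p1 → p3
  read '0': p3 → p3
  read '1': p3 → p0
  read '0': p0 → p2
  read '1': p2 → p1
  read '0': p1 → p4
  read '0': p4 → p0
  end p0, accepted
w2:
  start at p1
  read '0': p1 → p4
  read '1': p4 → p0
  read '0': p0 → p2
  read '1': p2 → p1
  read '0': p1 → p4
  read '1': p4 → p0
  read '0': p0 → p2
  read '0': p2 → p4
  read '0': p4 → p0
  read '1': p0 → p0
  read '1': p0 → p0
  read '1': p0 → p0
  read '1': p0 → p0
  read '1': p0 → p0
  read '0': p0 → p2
  read '1': p2 → p1
  read '1': p1 → p3
  read '0': p3 → p3
  read '1': p3 → p0
  read '1': p0 → p0
  end p0, accepted
w3:
  start at p1
  read '1': p1 → p3
  read '1': p3 → p0
  read '0': p0 → p2
  read '1': p2 → p1
  read '0': p1 → p4
  read '1': p4 → p0
  read '0': p0 → p2
  read '0': p2 → p4
  read '0': p4 → p0
  read '0': p0 → p2
  read '0': p2 → p4
  read '1': p4 → p0
  read '0': p0 → p2
  read '1': p2 → p1
  read '1': p1 → p3
  read '0': p3 → p3
  read '0': p3 → p3
  read '1': p3 → p0
  end p0, accepted
w4:
  start at p1
  read '1': p1 → p3
  read '0': p3 → p3
  read '1': p3 → p0
  read '0': p0 → p2
  read '1': p2 → p1
  read '1': p1 → p3
  read '0': p3 → p3
  read '1': p3 → p0
  read '1': p0 → p0
  read '1': p0 → p0
  read '1': p0 → p0
  read '1': p0 → p0
  read '0': p0 → p2
  end p2, rejected
w5:
  start at p1
  read '1': p1 → p3
  read '1': p3 → p0
  read '0': p0 → p2
  read '0': p2 → p4
  read '0': p4 → p0
  read '1': p0 → p0
  read '0': p0 → p2
  read '0': p2 → p4
  read '1': p4 → p0
  read '1': p0 → p0
  read '0': p0 → p2
  read '1': p2 → p1
  read '0': p1 → p4
  read '0': p4 → p0
  end p0, accepted

w1, w2, w3, w5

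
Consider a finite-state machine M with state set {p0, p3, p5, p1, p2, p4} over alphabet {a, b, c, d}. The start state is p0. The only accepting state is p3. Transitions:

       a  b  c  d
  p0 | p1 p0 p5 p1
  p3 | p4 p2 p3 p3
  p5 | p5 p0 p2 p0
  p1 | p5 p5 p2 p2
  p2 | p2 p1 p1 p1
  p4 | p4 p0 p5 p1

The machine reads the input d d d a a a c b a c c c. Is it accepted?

start at p0
read 'd': p0 → p1
read 'd': p1 → p2
read 'd': p2 → p1
read 'a': p1 → p5
read 'a': p5 → p5
read 'a': p5 → p5
read 'c': p5 → p2
read 'b': p2 → p1
read 'a': p1 → p5
read 'c': p5 → p2
read 'c': p2 → p1
read 'c': p1 → p2
End state p2 is not accepting.

No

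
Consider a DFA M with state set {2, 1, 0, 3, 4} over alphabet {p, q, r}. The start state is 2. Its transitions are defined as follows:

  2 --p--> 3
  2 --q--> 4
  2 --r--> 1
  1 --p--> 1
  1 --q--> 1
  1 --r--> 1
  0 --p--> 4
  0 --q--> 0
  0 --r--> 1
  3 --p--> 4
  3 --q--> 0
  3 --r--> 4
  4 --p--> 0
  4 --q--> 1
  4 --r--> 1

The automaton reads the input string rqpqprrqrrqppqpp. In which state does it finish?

start at 2
read 'r': 2 → 1
read 'q': 1 → 1
read 'p': 1 → 1
read 'q': 1 → 1
read 'p': 1 → 1
read 'r': 1 → 1
read 'r': 1 → 1
read 'q': 1 → 1
read 'r': 1 → 1
read 'r': 1 → 1
read 'q': 1 → 1
read 'p': 1 → 1
read 'p': 1 → 1
read 'q': 1 → 1
read 'p': 1 → 1
read 'p': 1 → 1

1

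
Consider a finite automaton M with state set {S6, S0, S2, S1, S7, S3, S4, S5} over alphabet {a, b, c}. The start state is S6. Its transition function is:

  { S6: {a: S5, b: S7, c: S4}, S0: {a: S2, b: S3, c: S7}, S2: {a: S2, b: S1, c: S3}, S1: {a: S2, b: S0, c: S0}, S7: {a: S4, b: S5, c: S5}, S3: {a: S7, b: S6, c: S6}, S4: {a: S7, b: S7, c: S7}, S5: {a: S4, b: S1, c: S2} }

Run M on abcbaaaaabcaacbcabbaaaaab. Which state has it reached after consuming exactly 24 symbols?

S2

Trace: S6 -a-> S5 -b-> S1 -c-> S0 -b-> S3 -a-> S7 -a-> S4 -a-> S7 -a-> S4 -a-> S7 -b-> S5 -c-> S2 -a-> S2 -a-> S2 -c-> S3 -b-> S6 -c-> S4 -a-> S7 -b-> S5 -b-> S1 -a-> S2 -a-> S2 -a-> S2 -a-> S2 -a-> S2
After 24 symbols: S2.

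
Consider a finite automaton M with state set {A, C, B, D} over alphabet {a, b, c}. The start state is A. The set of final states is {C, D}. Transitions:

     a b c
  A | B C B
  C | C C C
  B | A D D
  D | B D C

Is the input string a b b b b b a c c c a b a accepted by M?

Yes

start at A
read 'a': A → B
read 'b': B → D
read 'b': D → D
read 'b': D → D
read 'b': D → D
read 'b': D → D
read 'a': D → B
read 'c': B → D
read 'c': D → C
read 'c': C → C
read 'a': C → C
read 'b': C → C
read 'a': C → C
End state C is accepting.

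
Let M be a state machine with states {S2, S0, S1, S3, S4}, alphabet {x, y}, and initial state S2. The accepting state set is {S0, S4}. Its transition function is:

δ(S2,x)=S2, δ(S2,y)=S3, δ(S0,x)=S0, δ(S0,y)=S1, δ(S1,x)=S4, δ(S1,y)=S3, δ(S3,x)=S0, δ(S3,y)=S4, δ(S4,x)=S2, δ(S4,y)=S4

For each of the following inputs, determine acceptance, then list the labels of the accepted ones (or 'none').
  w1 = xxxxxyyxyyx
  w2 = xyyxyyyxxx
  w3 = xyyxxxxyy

w3

w1:
  start at S2
  read 'x': S2 → S2
  read 'x': S2 → S2
  read 'x': S2 → S2
  read 'x': S2 → S2
  read 'x': S2 → S2
  read 'y': S2 → S3
  read 'y': S3 → S4
  read 'x': S4 → S2
  read 'y': S2 → S3
  read 'y': S3 → S4
  read 'x': S4 → S2
  end S2, rejected
w2:
  start at S2
  read 'x': S2 → S2
  read 'y': S2 → S3
  read 'y': S3 → S4
  read 'x': S4 → S2
  read 'y': S2 → S3
  read 'y': S3 → S4
  read 'y': S4 → S4
  read 'x': S4 → S2
  read 'x': S2 → S2
  read 'x': S2 → S2
  end S2, rejected
w3:
  start at S2
  read 'x': S2 → S2
  read 'y': S2 → S3
  read 'y': S3 → S4
  read 'x': S4 → S2
  read 'x': S2 → S2
  read 'x': S2 → S2
  read 'x': S2 → S2
  read 'y': S2 → S3
  read 'y': S3 → S4
  end S4, accepted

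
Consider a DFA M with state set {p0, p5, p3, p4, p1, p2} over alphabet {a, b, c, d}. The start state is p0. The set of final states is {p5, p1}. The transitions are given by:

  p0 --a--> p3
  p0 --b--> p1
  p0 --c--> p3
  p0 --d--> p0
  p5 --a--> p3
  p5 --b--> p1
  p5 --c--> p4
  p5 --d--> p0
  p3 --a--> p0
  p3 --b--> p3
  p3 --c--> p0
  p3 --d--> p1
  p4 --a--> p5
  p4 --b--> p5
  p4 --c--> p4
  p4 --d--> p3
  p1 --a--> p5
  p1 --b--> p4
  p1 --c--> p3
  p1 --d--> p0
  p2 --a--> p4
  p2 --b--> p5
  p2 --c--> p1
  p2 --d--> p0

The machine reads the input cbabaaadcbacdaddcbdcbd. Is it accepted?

start at p0
read 'c': p0 → p3
read 'b': p3 → p3
read 'a': p3 → p0
read 'b': p0 → p1
read 'a': p1 → p5
read 'a': p5 → p3
read 'a': p3 → p0
read 'd': p0 → p0
read 'c': p0 → p3
read 'b': p3 → p3
read 'a': p3 → p0
read 'c': p0 → p3
read 'd': p3 → p1
read 'a': p1 → p5
read 'd': p5 → p0
read 'd': p0 → p0
read 'c': p0 → p3
read 'b': p3 → p3
read 'd': p3 → p1
read 'c': p1 → p3
read 'b': p3 → p3
read 'd': p3 → p1
End state p1 is accepting.

Yes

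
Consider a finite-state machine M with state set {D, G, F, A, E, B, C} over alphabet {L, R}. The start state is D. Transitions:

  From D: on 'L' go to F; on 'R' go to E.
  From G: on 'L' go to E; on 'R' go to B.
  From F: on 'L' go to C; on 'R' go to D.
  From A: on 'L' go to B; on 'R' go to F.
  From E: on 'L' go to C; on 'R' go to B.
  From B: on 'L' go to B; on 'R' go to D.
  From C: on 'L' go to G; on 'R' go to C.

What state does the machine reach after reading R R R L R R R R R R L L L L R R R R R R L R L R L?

F

D → E → B → D → F → D → E → B → D → E → B → B → B → B → B → D → E → B → D → E → B → B → D → F → D → F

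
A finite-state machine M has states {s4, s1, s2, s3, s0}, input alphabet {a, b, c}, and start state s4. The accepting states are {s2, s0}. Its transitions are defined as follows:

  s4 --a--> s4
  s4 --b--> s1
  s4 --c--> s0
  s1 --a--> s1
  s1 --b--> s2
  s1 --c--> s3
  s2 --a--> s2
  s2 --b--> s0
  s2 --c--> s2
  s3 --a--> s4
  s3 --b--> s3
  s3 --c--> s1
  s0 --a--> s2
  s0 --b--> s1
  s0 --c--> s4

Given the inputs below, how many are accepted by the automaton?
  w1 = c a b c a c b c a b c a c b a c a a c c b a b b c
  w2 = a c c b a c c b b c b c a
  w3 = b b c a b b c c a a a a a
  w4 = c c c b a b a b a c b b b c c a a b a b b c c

w1: s4 → s0 → s2 → s0 → s4 → s4 → s0 → s1 → s3 → s4 → s1 → s3 → s4 → s0 → s1 → s1 → s3 → s4 → s4 → s0 → s4 → s1 → s1 → s2 → s0 → s4  → end s4, rejected
w2: s4 → s4 → s0 → s4 → s1 → s1 → s3 → s1 → s2 → s0 → s4 → s1 → s3 → s4  → end s4, rejected
w3: s4 → s1 → s2 → s2 → s2 → s0 → s1 → s3 → s1 → s1 → s1 → s1 → s1 → s1  → end s1, rejected
w4: s4 → s0 → s4 → s0 → s1 → s1 → s2 → s2 → s0 → s2 → s2 → s0 → s1 → s2 → s2 → s2 → s2 → s2 → s0 → s2 → s0 → s1 → s3 → s1  → end s1, rejected

0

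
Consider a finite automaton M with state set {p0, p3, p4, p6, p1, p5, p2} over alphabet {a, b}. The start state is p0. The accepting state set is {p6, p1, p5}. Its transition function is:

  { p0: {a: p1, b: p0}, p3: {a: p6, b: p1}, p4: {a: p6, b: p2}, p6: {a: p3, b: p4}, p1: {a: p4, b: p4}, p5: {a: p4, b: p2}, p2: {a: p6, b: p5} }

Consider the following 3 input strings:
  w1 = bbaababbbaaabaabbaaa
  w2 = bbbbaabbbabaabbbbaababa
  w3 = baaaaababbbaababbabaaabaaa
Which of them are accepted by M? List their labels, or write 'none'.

w1: Trace: p0 -b-> p0 -b-> p0 -a-> p1 -a-> p4 -b-> p2 -a-> p6 -b-> p4 -b-> p2 -b-> p5 -a-> p4 -a-> p6 -a-> p3 -b-> p1 -a-> p4 -a-> p6 -b-> p4 -b-> p2 -a-> p6 -a-> p3 -a-> p6  → end p6, accepted
w2: Trace: p0 -b-> p0 -b-> p0 -b-> p0 -b-> p0 -a-> p1 -a-> p4 -b-> p2 -b-> p5 -b-> p2 -a-> p6 -b-> p4 -a-> p6 -a-> p3 -b-> p1 -b-> p4 -b-> p2 -b-> p5 -a-> p4 -a-> p6 -b-> p4 -a-> p6 -b-> p4 -a-> p6  → end p6, accepted
w3: Trace: p0 -b-> p0 -a-> p1 -a-> p4 -a-> p6 -a-> p3 -a-> p6 -b-> p4 -a-> p6 -b-> p4 -b-> p2 -b-> p5 -a-> p4 -a-> p6 -b-> p4 -a-> p6 -b-> p4 -b-> p2 -a-> p6 -b-> p4 -a-> p6 -a-> p3 -a-> p6 -b-> p4 -a-> p6 -a-> p3 -a-> p6  → end p6, accepted

w1, w2, w3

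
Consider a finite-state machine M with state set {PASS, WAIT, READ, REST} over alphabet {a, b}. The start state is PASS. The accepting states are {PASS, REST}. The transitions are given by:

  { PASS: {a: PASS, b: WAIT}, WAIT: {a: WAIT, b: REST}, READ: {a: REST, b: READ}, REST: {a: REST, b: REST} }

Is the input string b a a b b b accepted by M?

Trace: PASS -b-> WAIT -a-> WAIT -a-> WAIT -b-> REST -b-> REST -b-> REST
End state REST is accepting.

Yes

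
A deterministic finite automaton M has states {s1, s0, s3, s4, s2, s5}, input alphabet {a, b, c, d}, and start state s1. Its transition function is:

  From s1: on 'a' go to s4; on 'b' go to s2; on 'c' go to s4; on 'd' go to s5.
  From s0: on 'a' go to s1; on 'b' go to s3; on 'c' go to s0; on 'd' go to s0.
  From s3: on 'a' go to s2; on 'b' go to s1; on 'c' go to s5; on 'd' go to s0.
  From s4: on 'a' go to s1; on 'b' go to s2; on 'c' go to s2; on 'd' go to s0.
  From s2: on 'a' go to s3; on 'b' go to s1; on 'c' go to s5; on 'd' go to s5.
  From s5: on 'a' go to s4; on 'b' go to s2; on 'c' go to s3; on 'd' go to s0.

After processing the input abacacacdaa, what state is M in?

s4

start at s1
read 'a': s1 → s4
read 'b': s4 → s2
read 'a': s2 → s3
read 'c': s3 → s5
read 'a': s5 → s4
read 'c': s4 → s2
read 'a': s2 → s3
read 'c': s3 → s5
read 'd': s5 → s0
read 'a': s0 → s1
read 'a': s1 → s4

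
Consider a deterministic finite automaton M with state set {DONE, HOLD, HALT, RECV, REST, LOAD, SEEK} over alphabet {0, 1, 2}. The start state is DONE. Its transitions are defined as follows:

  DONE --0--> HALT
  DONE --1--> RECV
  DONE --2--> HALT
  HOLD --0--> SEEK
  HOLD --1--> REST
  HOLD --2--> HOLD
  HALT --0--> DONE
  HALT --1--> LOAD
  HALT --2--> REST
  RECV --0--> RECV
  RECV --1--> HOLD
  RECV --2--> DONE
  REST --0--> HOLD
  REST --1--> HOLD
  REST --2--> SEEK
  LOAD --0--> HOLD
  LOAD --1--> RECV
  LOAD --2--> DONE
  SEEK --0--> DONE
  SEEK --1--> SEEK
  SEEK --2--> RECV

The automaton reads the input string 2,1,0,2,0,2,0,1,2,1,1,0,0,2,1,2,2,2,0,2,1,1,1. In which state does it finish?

start at DONE
read '2': DONE → HALT
read '1': HALT → LOAD
read '0': LOAD → HOLD
read '2': HOLD → HOLD
read '0': HOLD → SEEK
read '2': SEEK → RECV
read '0': RECV → RECV
read '1': RECV → HOLD
read '2': HOLD → HOLD
read '1': HOLD → REST
read '1': REST → HOLD
read '0': HOLD → SEEK
read '0': SEEK → DONE
read '2': DONE → HALT
read '1': HALT → LOAD
read '2': LOAD → DONE
read '2': DONE → HALT
read '2': HALT → REST
read '0': REST → HOLD
read '2': HOLD → HOLD
read '1': HOLD → REST
read '1': REST → HOLD
read '1': HOLD → REST

REST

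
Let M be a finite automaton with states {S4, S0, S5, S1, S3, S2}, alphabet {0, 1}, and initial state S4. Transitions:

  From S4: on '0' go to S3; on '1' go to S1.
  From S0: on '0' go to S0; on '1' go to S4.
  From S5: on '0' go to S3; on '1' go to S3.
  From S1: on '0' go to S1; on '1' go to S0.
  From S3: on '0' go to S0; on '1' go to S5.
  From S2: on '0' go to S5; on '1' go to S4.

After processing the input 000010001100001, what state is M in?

S0

start at S4
read '0': S4 → S3
read '0': S3 → S0
read '0': S0 → S0
read '0': S0 → S0
read '1': S0 → S4
read '0': S4 → S3
read '0': S3 → S0
read '0': S0 → S0
read '1': S0 → S4
read '1': S4 → S1
read '0': S1 → S1
read '0': S1 → S1
read '0': S1 → S1
read '0': S1 → S1
read '1': S1 → S0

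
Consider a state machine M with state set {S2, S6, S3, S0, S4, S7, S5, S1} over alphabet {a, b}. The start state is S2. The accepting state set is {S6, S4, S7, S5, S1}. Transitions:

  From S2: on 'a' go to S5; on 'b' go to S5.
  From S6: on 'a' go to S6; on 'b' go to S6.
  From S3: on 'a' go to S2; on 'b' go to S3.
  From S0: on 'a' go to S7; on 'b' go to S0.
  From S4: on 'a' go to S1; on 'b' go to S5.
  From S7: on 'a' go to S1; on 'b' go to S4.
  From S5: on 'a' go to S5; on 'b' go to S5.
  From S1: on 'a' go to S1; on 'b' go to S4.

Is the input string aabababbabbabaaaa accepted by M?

Trace: S2 -a-> S5 -a-> S5 -b-> S5 -a-> S5 -b-> S5 -a-> S5 -b-> S5 -b-> S5 -a-> S5 -b-> S5 -b-> S5 -a-> S5 -b-> S5 -a-> S5 -a-> S5 -a-> S5 -a-> S5
End state S5 is accepting.

Yes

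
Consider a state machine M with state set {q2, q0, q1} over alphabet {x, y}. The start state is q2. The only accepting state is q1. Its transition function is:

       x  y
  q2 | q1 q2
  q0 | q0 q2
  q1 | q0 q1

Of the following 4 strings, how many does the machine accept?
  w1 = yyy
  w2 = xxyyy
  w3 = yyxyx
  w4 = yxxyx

w1: q2 → q2 → q2 → q2  → end q2, rejected
w2: q2 → q1 → q0 → q2 → q2 → q2  → end q2, rejected
w3: q2 → q2 → q2 → q1 → q1 → q0  → end q0, rejected
w4: q2 → q2 → q1 → q0 → q2 → q1  → end q1, accepted

1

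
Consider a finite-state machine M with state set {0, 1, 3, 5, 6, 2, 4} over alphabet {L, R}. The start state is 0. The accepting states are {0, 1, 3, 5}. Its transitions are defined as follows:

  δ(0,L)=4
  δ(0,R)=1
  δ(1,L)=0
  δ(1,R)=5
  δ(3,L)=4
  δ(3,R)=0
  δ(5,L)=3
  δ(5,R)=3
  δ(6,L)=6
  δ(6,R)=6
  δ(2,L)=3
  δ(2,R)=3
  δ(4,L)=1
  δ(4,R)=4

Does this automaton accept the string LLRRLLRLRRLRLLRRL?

Trace: 0 -L-> 4 -L-> 1 -R-> 5 -R-> 3 -L-> 4 -L-> 1 -R-> 5 -L-> 3 -R-> 0 -R-> 1 -L-> 0 -R-> 1 -L-> 0 -L-> 4 -R-> 4 -R-> 4 -L-> 1
End state 1 is accepting.

Yes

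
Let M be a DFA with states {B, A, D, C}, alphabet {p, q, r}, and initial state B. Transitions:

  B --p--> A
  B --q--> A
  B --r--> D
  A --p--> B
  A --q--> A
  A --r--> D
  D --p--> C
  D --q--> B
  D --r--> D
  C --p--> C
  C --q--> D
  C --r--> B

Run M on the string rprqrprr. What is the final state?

D

start at B
read 'r': B → D
read 'p': D → C
read 'r': C → B
read 'q': B → A
read 'r': A → D
read 'p': D → C
read 'r': C → B
read 'r': B → D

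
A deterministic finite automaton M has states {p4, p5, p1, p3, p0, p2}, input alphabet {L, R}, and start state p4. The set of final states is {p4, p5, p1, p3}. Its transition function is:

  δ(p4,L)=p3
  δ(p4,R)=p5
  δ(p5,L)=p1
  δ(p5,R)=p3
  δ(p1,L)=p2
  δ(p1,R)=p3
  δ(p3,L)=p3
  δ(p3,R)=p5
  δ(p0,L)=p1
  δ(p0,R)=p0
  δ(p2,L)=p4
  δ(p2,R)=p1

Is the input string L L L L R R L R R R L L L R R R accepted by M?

start at p4
read 'L': p4 → p3
read 'L': p3 → p3
read 'L': p3 → p3
read 'L': p3 → p3
read 'R': p3 → p5
read 'R': p5 → p3
read 'L': p3 → p3
read 'R': p3 → p5
read 'R': p5 → p3
read 'R': p3 → p5
read 'L': p5 → p1
read 'L': p1 → p2
read 'L': p2 → p4
read 'R': p4 → p5
read 'R': p5 → p3
read 'R': p3 → p5
End state p5 is accepting.

Yes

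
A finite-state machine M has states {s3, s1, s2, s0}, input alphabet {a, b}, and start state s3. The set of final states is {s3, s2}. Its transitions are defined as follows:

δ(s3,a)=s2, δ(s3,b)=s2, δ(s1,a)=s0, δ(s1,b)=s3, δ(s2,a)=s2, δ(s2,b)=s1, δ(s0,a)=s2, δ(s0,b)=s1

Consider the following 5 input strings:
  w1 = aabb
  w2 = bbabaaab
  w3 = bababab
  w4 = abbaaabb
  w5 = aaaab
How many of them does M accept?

2

w1:
  start at s3
  read 'a': s3 → s2
  read 'a': s2 → s2
  read 'b': s2 → s1
  read 'b': s1 → s3
  end s3, accepted
w2:
  start at s3
  read 'b': s3 → s2
  read 'b': s2 → s1
  read 'a': s1 → s0
  read 'b': s0 → s1
  read 'a': s1 → s0
  read 'a': s0 → s2
  read 'a': s2 → s2
  read 'b': s2 → s1
  end s1, rejected
w3:
  start at s3
  read 'b': s3 → s2
  read 'a': s2 → s2
  read 'b': s2 → s1
  read 'a': s1 → s0
  read 'b': s0 → s1
  read 'a': s1 → s0
  read 'b': s0 → s1
  end s1, rejected
w4:
  start at s3
  read 'a': s3 → s2
  read 'b': s2 → s1
  read 'b': s1 → s3
  read 'a': s3 → s2
  read 'a': s2 → s2
  read 'a': s2 → s2
  read 'b': s2 → s1
  read 'b': s1 → s3
  end s3, accepted
w5:
  start at s3
  read 'a': s3 → s2
  read 'a': s2 → s2
  read 'a': s2 → s2
  read 'a': s2 → s2
  read 'b': s2 → s1
  end s1, rejected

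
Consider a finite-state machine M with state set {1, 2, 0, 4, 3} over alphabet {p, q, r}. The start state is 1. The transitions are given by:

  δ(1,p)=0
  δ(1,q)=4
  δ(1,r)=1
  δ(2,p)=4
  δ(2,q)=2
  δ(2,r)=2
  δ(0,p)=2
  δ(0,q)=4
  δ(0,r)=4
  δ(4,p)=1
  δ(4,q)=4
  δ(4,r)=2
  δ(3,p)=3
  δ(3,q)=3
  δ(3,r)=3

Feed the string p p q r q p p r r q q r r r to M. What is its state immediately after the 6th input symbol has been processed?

4

Trace: 1 -p-> 0 -p-> 2 -q-> 2 -r-> 2 -q-> 2 -p-> 4
After 6 symbols: 4.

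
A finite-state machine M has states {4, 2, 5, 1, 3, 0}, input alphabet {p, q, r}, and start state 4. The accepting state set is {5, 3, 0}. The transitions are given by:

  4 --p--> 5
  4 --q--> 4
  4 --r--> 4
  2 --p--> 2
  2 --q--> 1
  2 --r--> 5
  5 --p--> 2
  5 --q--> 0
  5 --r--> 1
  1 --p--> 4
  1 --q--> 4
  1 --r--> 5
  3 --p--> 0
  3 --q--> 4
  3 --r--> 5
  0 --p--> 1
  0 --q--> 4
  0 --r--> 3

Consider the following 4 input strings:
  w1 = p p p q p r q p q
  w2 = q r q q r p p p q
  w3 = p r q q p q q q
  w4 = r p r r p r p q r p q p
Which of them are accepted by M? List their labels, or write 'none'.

w1

w1:
  start at 4
  read 'p': 4 → 5
  read 'p': 5 → 2
  read 'p': 2 → 2
  read 'q': 2 → 1
  read 'p': 1 → 4
  read 'r': 4 → 4
  read 'q': 4 → 4
  read 'p': 4 → 5
  read 'q': 5 → 0
  end 0, accepted
w2:
  start at 4
  read 'q': 4 → 4
  read 'r': 4 → 4
  read 'q': 4 → 4
  read 'q': 4 → 4
  read 'r': 4 → 4
  read 'p': 4 → 5
  read 'p': 5 → 2
  read 'p': 2 → 2
  read 'q': 2 → 1
  end 1, rejected
w3:
  start at 4
  read 'p': 4 → 5
  read 'r': 5 → 1
  read 'q': 1 → 4
  read 'q': 4 → 4
  read 'p': 4 → 5
  read 'q': 5 → 0
  read 'q': 0 → 4
  read 'q': 4 → 4
  end 4, rejected
w4:
  start at 4
  read 'r': 4 → 4
  read 'p': 4 → 5
  read 'r': 5 → 1
  read 'r': 1 → 5
  read 'p': 5 → 2
  read 'r': 2 → 5
  read 'p': 5 → 2
  read 'q': 2 → 1
  read 'r': 1 → 5
  read 'p': 5 → 2
  read 'q': 2 → 1
  read 'p': 1 → 4
  end 4, rejected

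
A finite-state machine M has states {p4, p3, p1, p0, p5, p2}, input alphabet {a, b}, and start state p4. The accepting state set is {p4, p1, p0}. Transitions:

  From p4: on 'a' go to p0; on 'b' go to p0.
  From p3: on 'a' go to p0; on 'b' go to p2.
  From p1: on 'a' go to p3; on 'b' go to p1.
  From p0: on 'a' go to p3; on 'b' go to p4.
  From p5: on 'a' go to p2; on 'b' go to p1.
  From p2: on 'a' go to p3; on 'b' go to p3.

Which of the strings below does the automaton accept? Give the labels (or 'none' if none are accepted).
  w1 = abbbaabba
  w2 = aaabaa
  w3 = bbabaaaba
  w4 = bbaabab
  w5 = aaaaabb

w1: p4 → p0 → p4 → p0 → p4 → p0 → p3 → p2 → p3 → p0  → end p0, accepted
w2: p4 → p0 → p3 → p0 → p4 → p0 → p3  → end p3, rejected
w3: p4 → p0 → p4 → p0 → p4 → p0 → p3 → p0 → p4 → p0  → end p0, accepted
w4: p4 → p0 → p4 → p0 → p3 → p2 → p3 → p2  → end p2, rejected
w5: p4 → p0 → p3 → p0 → p3 → p0 → p4 → p0  → end p0, accepted

w1, w3, w5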